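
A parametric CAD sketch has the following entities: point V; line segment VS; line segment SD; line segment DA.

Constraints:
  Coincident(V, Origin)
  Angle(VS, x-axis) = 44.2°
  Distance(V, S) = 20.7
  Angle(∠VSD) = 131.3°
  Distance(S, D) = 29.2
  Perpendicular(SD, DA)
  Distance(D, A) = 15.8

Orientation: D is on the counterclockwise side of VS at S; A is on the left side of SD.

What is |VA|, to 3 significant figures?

42.9

V is at the origin; VS runs at 44.2° with length 20.7, so S = 20.7·(cos 44.2°, sin 44.2°) = (14.8, 14.4). ∠VSD = 131.3°, so SD runs at 44.2° + (180° − 131.3°) = 92.9° from the x-axis; with |SD| = 29.2, D = S + 29.2·(cos 92.9°, sin 92.9°) = (13.4, 43.6). SD is perpendicular to DA; with |DA| = 15.8 on the left of SD, A = D + 15.8·(-0.999, -0.0506) = (-2.42, 42.8). Then |VA| = |A − V| = 42.9.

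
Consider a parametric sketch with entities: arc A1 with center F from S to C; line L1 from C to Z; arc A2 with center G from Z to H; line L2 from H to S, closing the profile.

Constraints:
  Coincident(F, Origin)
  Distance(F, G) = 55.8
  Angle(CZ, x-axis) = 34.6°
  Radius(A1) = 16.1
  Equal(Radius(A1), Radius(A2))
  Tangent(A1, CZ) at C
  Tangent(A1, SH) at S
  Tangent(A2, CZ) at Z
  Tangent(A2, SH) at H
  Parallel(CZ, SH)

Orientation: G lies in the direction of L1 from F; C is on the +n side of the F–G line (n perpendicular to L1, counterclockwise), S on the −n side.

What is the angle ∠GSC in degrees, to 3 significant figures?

73.9°

F is at the origin and G lies 55.8 along u from F, so G = 55.8·u = (45.9, 31.7). Tangency of A1 to both parallel lines with radius 16.1 puts C and S at F ± 16.1·n: C = (-9.14, 13.3), S = (9.14, -13.3). Then cos ∠GSC = SG·SC / (|SG||SC|), giving 73.9°.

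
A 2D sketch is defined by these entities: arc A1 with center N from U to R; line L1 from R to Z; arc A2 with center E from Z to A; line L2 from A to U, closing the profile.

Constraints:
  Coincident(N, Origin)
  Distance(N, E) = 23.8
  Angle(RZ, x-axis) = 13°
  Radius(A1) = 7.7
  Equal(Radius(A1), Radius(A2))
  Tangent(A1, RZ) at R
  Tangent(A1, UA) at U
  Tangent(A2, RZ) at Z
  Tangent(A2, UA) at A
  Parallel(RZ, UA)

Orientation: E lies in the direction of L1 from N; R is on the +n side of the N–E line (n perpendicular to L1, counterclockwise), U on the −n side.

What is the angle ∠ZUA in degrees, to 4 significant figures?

32.91°

The slot axis is L1's direction at 13.0°, so u = (cos 13.0°, sin 13.0°) = (0.9744, 0.2250) and n = (−sin 13.0°, cos 13.0°) = (-0.2250, 0.9744). N is at the origin and E lies 23.8 along u from N, so E = 23.8·u = (23.19, 5.354). Tangency of A1 to both parallel lines with radius 7.7 puts R and U at N ± 7.7·n: R = (-1.732, 7.503), U = (1.732, -7.503). Equal radii place Z and A the same way about E: Z = E + 7.7·n = (21.46, 12.86), A = E − 7.7·n = (24.92, -2.149). Then cos ∠ZUA = UZ·UA / (|UZ||UA|), giving 32.91°.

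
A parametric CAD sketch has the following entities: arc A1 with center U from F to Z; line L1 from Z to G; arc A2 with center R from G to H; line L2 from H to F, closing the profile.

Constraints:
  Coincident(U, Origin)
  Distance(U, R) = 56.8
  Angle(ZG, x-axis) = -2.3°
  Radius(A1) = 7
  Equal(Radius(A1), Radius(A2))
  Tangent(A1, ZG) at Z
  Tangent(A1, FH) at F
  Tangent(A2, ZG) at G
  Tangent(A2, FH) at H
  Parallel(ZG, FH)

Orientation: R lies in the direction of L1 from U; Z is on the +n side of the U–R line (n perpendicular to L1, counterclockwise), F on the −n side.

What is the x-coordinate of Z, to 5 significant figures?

0.28092

U is at the origin and R lies 56.8 along u from U, so R = 56.8·u = (56.754, -2.2795). Tangency of A1 to both parallel lines with radius 7.0 puts Z and F at U ± 7.0·n: Z = (0.28092, 6.9944), F = (-0.28092, -6.9944). So Z.x = 0.28092.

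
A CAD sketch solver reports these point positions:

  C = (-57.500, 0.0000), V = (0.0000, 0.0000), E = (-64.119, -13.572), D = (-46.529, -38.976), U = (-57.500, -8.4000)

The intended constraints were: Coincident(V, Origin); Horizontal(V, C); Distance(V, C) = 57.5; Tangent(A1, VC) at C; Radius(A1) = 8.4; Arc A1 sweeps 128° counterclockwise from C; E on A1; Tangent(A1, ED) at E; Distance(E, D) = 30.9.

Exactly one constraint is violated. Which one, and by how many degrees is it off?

Tangent(A1, ED) at E — off by 3.30°.

V = (0.00, 0.00) ✓; V.y = 0.00, C.y = 0.00 ✓; |VC| = 57.50 ✓; ∠(UC, CV) = 90.00° ✓; |UC| = 8.400 ✓; bearing(U→E) − bearing(U→C) = 128.0° ✓; |UE| = 8.400 ✓; ∠(UE, ED) = 93.30° ✗; |ED| = 30.90 ✓.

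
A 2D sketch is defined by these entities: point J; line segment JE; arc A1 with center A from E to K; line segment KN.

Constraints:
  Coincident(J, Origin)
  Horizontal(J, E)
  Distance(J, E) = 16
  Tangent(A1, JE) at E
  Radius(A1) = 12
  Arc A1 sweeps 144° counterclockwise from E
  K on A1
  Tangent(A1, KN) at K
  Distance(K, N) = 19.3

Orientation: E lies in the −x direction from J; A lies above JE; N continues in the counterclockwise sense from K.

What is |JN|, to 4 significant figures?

41.18

On A1, E sits at bearing -90° from A; a 144° counterclockwise sweep puts K at bearing 54°, so K = A + 12.0·(cos 54°, sin 54°) = (-8.947, 21.71). The tangent condition forces AK to be normal to KN, so KN runs along (−sin 54°, cos 54°); with |KN| = 19.3, N = (-24.56, 33.05). Then |JN| = |N − J| = 41.18.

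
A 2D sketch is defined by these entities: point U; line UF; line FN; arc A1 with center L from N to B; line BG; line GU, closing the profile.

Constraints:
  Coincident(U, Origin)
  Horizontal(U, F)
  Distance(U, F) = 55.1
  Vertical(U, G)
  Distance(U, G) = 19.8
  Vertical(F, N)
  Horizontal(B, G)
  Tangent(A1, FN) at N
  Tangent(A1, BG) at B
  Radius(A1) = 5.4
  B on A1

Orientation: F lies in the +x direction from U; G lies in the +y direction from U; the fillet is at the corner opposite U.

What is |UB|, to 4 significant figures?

53.50

U is at the origin; UF is horizontal with |UF| = 55.1 and F on the +x side, so F = (55.10, 0.000). UG is vertical with |UG| = 19.8 and G on the +y side, so G = (0.000, 19.80). The virtual corner opposite U is at (55.10, 19.80). The tangent condition forces LN to be normal to FN and A1 meets BG tangentially, so LB is at right angles to BG, with radius 5.4, so the center L sits 5.4 in from both sides at L = (49.70, 14.40). That places the tangent points at N = (55.10, 14.40) on FN and B = (49.70, 19.80) on BG. Then |UB| = |B − U| = 53.50.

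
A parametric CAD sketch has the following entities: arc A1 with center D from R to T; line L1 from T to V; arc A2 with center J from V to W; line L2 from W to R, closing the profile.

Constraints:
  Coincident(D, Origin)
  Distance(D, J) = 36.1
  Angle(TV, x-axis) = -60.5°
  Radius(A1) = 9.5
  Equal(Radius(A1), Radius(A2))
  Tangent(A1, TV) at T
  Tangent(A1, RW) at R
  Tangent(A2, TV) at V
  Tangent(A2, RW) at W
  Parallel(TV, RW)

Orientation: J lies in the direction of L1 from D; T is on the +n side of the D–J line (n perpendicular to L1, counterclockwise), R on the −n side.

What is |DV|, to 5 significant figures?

37.329

The slot axis is L1's direction at -60.5°, so u = (cos -60.5°, sin -60.5°) = (0.49242, -0.87036) and n = (−sin -60.5°, cos -60.5°) = (0.87036, 0.49242). D is at the origin and J lies 36.1 along u from D, so J = 36.1·u = (17.776, -31.420). Tangency of A1 to both parallel lines with radius 9.5 puts T and R at D ± 9.5·n: T = (8.2684, 4.6780), R = (-8.2684, -4.6780). Equal radii place V and W the same way about J: V = J + 9.5·n = (26.045, -26.742), W = J − 9.5·n = (9.5081, -36.098). Then |DV| = |V − D| = 37.329.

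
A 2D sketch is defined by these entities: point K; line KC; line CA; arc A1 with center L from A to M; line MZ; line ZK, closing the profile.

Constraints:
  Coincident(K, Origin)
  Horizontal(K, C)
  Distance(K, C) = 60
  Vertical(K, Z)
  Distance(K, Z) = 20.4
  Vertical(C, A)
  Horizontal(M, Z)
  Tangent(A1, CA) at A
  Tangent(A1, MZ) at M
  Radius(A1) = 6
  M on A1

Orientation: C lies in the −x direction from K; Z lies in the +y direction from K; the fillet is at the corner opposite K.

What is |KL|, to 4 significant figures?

55.89

K is at the origin; K and C share the same y with |KC| = 60.0 and C on the −x side, so C = (-60.00, 0.000). KZ is vertical with |KZ| = 20.4 and Z on the +y side, so Z = (0.000, 20.40). The virtual corner opposite K is at (-60.00, 20.40). Tangency of A1 to CA means the radius LA is perpendicular to CA and A1 meets MZ tangentially, so LM is at right angles to MZ, with radius 6.0, so the center L sits 6.0 in from both sides at L = (-54.00, 14.40). Then |KL| = |L − K| = 55.89.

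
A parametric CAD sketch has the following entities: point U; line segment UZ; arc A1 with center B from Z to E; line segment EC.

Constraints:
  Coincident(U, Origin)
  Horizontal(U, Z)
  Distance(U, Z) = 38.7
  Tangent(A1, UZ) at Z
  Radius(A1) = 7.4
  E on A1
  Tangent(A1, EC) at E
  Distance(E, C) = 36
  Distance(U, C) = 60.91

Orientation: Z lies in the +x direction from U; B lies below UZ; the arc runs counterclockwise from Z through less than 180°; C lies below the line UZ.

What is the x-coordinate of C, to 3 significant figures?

42.1

Checks: U = (0.00, 0.00) ✓; |BE| = 7.400 ✓; ∠(BE, EC) = 90.00° ✓; |EC| = 36.00 ✓; |UC| = 60.91 ✓.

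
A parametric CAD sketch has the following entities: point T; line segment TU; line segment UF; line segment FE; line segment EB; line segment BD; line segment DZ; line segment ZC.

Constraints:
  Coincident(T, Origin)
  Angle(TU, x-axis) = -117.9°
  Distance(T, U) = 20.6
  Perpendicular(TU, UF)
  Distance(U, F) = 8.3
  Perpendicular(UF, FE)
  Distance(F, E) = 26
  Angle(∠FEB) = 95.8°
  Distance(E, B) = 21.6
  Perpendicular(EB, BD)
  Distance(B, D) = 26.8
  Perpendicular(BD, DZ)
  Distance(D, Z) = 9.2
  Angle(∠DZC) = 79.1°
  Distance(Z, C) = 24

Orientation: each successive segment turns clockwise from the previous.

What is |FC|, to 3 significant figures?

29.9

T is at the origin; TU runs at -117.9° with length 20.6, so U = (-9.64, -18.2). TU is perpendicular to UF, so UF runs at 152°; with |UF| = 8.3, F = (-17.0, -14.3). UF ⟂ FE, so FE runs at 62.1°; with |FE| = 26.0, E = (-4.81, 8.66). ∠FEB = 95.8° gives EB at -22.1° from the x-axis; with |EB| = 21.6, B = (15.2, 0.530). EB ⟂ BD, so BD runs at -112°; with |BD| = 26.8, D = (5.12, -24.3). BD is perpendicular to DZ, so DZ runs at 158°; with |DZ| = 9.2, Z = (-3.40, -20.8). ∠DZC = 79.1° gives ZC at 57.0° from the x-axis; with |ZC| = 24.0, C = (9.67, -0.712). Then |FC| = |C − F| = 29.9.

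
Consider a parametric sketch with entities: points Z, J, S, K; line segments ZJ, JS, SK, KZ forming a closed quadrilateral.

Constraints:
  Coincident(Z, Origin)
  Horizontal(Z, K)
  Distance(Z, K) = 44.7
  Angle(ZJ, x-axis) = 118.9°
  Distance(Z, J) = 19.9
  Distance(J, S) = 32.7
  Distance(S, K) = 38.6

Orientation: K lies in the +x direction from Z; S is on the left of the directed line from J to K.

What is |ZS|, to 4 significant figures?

36.43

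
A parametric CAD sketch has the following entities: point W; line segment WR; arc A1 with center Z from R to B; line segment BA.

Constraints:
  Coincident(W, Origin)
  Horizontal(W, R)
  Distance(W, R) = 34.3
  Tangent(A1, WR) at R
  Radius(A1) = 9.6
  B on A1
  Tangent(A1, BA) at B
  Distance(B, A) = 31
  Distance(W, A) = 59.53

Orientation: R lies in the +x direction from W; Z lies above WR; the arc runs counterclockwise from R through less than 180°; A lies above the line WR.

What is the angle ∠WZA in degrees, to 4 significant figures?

121.9°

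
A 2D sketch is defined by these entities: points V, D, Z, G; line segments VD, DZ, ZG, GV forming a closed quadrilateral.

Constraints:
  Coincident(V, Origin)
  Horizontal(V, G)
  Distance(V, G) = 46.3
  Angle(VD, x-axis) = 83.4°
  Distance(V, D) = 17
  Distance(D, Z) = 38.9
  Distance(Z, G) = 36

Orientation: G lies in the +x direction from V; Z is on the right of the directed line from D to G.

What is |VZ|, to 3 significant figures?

25.1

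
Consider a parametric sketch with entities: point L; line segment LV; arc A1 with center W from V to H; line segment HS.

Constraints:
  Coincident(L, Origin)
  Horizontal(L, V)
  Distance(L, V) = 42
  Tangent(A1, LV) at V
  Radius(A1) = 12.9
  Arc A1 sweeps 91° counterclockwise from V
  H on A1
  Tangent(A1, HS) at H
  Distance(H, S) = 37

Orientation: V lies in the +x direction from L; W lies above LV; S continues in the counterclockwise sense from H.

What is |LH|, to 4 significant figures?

56.45

The tangent condition forces WV to be normal to LV, so W = V + (0, 12.9) = (42.00, 12.90). On A1, V sits at bearing -90° from W; a 91° counterclockwise sweep puts H at bearing 1°, so H = W + 12.9·(cos 1°, sin 1°) = (54.90, 13.13). Then |LH| = |H − L| = 56.45.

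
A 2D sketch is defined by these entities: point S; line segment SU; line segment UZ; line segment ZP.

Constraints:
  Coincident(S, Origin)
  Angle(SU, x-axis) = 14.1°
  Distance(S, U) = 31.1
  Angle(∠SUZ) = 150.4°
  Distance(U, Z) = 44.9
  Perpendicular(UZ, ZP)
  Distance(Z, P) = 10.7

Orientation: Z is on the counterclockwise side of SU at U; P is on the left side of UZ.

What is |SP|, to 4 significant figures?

72.09

S is at the origin; SU runs at 14.1° with length 31.1, so U = 31.1·(cos 14.1°, sin 14.1°) = (30.16, 7.576). ∠SUZ = 150.4°, so UZ runs at 14.1° + (180° − 150.4°) = 43.70° from the x-axis; with |UZ| = 44.9, Z = U + 44.9·(cos 43.70°, sin 43.70°) = (62.62, 38.60). UZ is perpendicular to ZP; with |ZP| = 10.7 on the left of UZ, P = Z + 10.7·(-0.6909, 0.7230) = (55.23, 46.33). Then |SP| = |P − S| = 72.09.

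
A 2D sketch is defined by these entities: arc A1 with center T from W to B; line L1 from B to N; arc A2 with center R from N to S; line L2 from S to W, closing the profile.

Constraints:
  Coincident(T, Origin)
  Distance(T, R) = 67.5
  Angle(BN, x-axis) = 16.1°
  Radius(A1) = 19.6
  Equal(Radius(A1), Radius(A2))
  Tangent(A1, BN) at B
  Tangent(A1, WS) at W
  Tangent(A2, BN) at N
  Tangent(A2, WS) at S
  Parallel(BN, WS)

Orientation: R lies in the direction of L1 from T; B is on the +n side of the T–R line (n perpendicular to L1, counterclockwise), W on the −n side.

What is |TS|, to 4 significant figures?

70.29

The slot axis is L1's direction at 16.1°, so u = (cos 16.1°, sin 16.1°) = (0.9608, 0.2773) and n = (−sin 16.1°, cos 16.1°) = (-0.2773, 0.9608). T is at the origin and R lies 67.5 along u from T, so R = 67.5·u = (64.85, 18.72). Tangency of A1 to both parallel lines with radius 19.6 puts B and W at T ± 19.6·n: B = (-5.435, 18.83), W = (5.435, -18.83). Equal radii place N and S the same way about R: N = R + 19.6·n = (59.42, 37.55), S = R − 19.6·n = (70.29, -0.1125). Then |TS| = |S − T| = 70.29.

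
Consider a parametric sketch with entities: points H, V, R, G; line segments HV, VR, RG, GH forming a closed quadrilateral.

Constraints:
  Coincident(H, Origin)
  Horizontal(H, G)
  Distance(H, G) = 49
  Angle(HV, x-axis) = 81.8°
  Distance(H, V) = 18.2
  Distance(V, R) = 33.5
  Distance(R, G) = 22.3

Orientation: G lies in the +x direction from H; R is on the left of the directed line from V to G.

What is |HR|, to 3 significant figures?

40.4

H is at the origin; HG is horizontal with |HG| = 49.0 and G in +x, so G = (49.0, 0). HV runs at 81.8° with |HV| = 18.2, so V = (2.60, 18.0). R is determined by |VR| = 33.5 and |RG| = 22.3 together: it lies at the intersection of circle(V, 33.5) and circle(G, 22.3). With |VG| = 49.8, the foot of the radical line on VG is 31.2 from V and the perpendicular offset is √(33.5² − 31.2²) = 12.3. Taking the left-of-VG solution: R = (36.1, 18.2).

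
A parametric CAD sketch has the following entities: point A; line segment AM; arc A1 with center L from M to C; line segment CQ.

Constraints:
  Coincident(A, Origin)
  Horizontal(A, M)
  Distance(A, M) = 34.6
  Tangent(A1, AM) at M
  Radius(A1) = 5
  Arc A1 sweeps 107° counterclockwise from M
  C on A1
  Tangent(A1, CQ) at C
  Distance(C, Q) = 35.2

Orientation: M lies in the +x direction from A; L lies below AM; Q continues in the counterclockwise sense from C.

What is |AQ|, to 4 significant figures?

56.73

A is at the origin; A and M share the same y with |AM| = 34.6 and M on the +x side, so M = (34.60, 0.000). Since A1 is tangent to AM there, LM ⟂ AM, so L = M + (0, -5) = (34.60, -5.000). On A1, M sits at bearing 90° from L; a 107° counterclockwise sweep puts C at bearing 197°, so C = L + 5.0·(cos 197°, sin 197°) = (29.82, -6.462). A1 meets CQ tangentially, so LC is at right angles to CQ, so CQ runs along (−sin 197°, cos 197°); with |CQ| = 35.2, Q = (40.11, -40.12). Then |AQ| = |Q − A| = 56.73.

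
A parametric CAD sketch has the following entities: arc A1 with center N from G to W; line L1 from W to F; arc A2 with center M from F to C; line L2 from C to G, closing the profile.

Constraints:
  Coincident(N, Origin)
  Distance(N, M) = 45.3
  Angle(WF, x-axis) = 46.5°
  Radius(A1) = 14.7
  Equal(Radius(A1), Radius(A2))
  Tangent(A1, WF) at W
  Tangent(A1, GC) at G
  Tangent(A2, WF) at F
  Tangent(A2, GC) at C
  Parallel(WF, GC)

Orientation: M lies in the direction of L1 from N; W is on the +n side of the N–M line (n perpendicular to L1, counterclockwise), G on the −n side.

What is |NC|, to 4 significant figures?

47.63

Tangency of A1 to both parallel lines with radius 14.7 puts W and G at N ± 14.7·n: W = (-10.66, 10.12), G = (10.66, -10.12). Equal radii place F and C the same way about M: F = M + 14.7·n = (20.52, 42.98), C = M − 14.7·n = (41.85, 22.74). Then |NC| = |C − N| = 47.63.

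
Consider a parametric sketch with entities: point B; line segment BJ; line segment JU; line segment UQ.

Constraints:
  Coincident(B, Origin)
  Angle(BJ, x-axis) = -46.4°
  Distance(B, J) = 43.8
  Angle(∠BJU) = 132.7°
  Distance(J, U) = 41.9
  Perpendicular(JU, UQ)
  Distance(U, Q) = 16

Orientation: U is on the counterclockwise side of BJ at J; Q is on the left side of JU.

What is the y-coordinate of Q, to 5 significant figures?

-15.063

∠BJU = 132.7°, so JU runs at -46.4° + (180° − 132.7°) = 0.90000° from the x-axis; with |JU| = 41.9, U = J + 41.9·(cos 0.90000°, sin 0.90000°) = (72.100, -31.061). JU ⟂ UQ; with |UQ| = 16.0 on the left of JU, Q = U + 16.0·(-0.015707, 0.99988) = (71.849, -15.063). So Q.y = -15.063.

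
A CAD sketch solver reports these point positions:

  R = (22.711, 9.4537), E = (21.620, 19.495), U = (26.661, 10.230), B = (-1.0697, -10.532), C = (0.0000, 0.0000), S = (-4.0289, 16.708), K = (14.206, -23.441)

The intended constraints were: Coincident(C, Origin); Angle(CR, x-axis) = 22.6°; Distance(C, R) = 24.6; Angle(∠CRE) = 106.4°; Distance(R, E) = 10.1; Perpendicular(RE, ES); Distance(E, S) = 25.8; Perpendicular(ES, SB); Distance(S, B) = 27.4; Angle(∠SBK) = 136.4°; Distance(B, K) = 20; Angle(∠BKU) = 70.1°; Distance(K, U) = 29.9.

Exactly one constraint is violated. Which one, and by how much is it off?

Distance(K, U) = 29.9 — off by 6.00.

C = (0.00, 0.00) ✓; CR at 22.60° ✓; |CR| = 24.60 ✓; ∠CRE = 106.4° ✓; |RE| = 10.10 ✓; ∠(RE, ES) = 90.00° ✓; |ES| = 25.80 ✓; ∠(ES, SB) = 90.00° ✓; |SB| = 27.40 ✓; ∠SBK = 136.4° ✓; |BK| = 20.00 ✓; ∠BKU = 70.10° ✓; |KU| = 35.90 ✗.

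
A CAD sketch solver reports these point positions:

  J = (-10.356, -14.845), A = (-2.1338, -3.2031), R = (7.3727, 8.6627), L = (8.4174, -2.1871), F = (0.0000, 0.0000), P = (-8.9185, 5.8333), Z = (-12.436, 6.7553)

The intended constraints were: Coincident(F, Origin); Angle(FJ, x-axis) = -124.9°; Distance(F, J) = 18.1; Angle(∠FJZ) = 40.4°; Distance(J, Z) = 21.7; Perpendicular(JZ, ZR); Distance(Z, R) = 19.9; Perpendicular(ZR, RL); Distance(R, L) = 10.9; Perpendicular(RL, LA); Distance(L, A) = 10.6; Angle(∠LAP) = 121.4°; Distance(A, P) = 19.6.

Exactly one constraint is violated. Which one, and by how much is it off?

Distance(A, P) = 19.6 — off by 8.30.

F = (0.00, 0.00) ✓; FJ at -124.9° ✓; |FJ| = 18.10 ✓; ∠FJZ = 40.40° ✓; |JZ| = 21.70 ✓; ∠(JZ, ZR) = 90.00° ✓; |ZR| = 19.90 ✓; ∠(ZR, RL) = 90.00° ✓; |RL| = 10.90 ✓; ∠(RL, LA) = 90.00° ✓; |LA| = 10.60 ✓; ∠LAP = 121.4° ✓; |AP| = 11.30 ✗.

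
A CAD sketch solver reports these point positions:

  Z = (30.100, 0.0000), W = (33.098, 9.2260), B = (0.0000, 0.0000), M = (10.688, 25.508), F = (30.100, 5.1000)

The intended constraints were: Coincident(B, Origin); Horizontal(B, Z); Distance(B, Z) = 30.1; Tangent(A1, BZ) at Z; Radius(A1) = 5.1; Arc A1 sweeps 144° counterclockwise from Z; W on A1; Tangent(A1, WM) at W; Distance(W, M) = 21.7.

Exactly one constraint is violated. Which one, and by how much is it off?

Distance(W, M) = 21.7 — off by 6.00.

B = (0.00, 0.00) ✓; B.y = 0.00, Z.y = 0.00 ✓; |BZ| = 30.10 ✓; ∠(FZ, ZB) = 90.00° ✓; |FZ| = 5.100 ✓; bearing(F→W) − bearing(F→Z) = 144.0° ✓; |FW| = 5.100 ✓; ∠(FW, WM) = 90.00° ✓; |WM| = 27.70 ✗.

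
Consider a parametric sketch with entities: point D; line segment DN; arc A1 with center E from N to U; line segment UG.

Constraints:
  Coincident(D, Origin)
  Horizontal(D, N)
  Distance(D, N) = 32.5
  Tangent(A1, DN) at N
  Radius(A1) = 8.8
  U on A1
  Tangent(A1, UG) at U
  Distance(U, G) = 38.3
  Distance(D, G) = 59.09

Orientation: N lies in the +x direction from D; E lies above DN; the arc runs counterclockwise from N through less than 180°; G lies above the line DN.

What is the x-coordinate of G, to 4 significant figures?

34.39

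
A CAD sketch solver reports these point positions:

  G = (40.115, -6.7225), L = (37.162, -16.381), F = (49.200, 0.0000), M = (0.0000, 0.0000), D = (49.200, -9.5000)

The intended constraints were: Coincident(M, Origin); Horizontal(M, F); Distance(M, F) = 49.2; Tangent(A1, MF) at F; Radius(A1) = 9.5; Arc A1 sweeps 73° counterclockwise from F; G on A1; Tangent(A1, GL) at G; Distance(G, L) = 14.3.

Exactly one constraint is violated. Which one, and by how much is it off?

Distance(G, L) = 14.3 — off by 4.20.

M = (0.00, 0.00) ✓; M.y = 0.00, F.y = 0.00 ✓; |MF| = 49.20 ✓; ∠(DF, FM) = 90.00° ✓; |DF| = 9.500 ✓; bearing(D→G) − bearing(D→F) = 73.00° ✓; |DG| = 9.500 ✓; ∠(DG, GL) = 90.00° ✓; |GL| = 10.10 ✗.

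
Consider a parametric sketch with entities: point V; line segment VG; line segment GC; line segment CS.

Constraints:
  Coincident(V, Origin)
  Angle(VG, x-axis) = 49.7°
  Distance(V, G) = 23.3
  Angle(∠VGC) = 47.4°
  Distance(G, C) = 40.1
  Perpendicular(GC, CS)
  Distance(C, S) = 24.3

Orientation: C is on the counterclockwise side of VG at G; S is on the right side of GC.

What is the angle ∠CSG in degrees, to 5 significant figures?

58.785°

∠VGC = 47.4°, so GC runs at 49.7° + (180° − 47.4°) = 182.30° from the x-axis; with |GC| = 40.1, C = G + 40.1·(cos 182.30°, sin 182.30°) = (-24.997, 16.161). The perpendicularity gives CS at right angles to GC; with |CS| = 24.3 on the right of GC, S = C + 24.3·(-0.040132, 0.99919) = (-25.973, 40.441). Then cos ∠CSG = SC·SG / (|SC||SG|), giving 58.785°.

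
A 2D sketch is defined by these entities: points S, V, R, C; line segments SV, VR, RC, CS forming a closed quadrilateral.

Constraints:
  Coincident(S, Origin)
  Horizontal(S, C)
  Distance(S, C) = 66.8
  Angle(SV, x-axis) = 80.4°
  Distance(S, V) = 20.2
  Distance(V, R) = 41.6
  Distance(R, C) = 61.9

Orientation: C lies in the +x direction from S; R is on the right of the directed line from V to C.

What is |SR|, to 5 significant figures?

23.044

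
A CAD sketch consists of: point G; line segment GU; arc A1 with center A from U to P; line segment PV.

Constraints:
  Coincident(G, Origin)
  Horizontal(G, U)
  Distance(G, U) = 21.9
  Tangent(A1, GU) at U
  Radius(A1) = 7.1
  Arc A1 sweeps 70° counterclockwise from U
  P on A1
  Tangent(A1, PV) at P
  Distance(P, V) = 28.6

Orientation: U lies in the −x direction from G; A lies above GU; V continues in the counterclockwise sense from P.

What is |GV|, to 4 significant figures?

32.01

G is at the origin; GU is horizontal with |GU| = 21.9 and U on the −x side, so U = (-21.90, 0.000). The tangent condition forces AU to be normal to GU, so A = U + (0, 7.1) = (-21.90, 7.100). On A1, U sits at bearing -90° from A; a 70° counterclockwise sweep puts P at bearing -20°, so P = A + 7.1·(cos -20°, sin -20°) = (-15.23, 4.672). Since A1 is tangent to PV there, AP ⟂ PV, so PV runs along (−sin -20°, cos -20°); with |PV| = 28.6, V = (-5.446, 31.55). Then |GV| = |V − G| = 32.01.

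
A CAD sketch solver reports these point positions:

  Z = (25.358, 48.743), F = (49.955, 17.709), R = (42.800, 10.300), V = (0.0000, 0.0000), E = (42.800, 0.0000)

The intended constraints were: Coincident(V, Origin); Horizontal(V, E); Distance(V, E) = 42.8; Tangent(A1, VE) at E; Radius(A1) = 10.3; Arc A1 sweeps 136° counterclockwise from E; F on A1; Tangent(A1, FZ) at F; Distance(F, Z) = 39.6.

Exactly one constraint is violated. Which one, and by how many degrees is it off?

Tangent(A1, FZ) at F — off by 7.60°.

V = (0.00, 0.00) ✓; V.y = 0.00, E.y = 0.00 ✓; |VE| = 42.80 ✓; ∠(RE, EV) = 90.00° ✓; |RE| = 10.30 ✓; bearing(R→F) − bearing(R→E) = 136.0° ✓; |RF| = 10.30 ✓; ∠(RF, FZ) = 97.60° ✗; |FZ| = 39.60 ✓.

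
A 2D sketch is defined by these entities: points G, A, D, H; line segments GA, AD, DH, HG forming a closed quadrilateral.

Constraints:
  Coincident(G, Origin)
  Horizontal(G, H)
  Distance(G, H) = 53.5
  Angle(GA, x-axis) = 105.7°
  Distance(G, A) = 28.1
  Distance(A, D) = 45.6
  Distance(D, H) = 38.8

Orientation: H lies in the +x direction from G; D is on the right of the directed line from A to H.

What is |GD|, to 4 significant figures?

20.20

G is at the origin; GH is horizontal with |GH| = 53.5 and H in +x, so H = (53.5, 0). GA runs at 105.7° with |GA| = 28.1, so A = (-7.604, 27.05). D is determined by |AD| = 45.6 and |DH| = 38.8 together: it lies at the intersection of circle(A, 45.6) and circle(H, 38.8). With |AH| = 66.82, the foot of the radical line on AH is 37.71 from A and the perpendicular offset is √(45.6² − 37.71²) = 25.64. Taking the right-of-AH solution: D = (16.49, -11.66).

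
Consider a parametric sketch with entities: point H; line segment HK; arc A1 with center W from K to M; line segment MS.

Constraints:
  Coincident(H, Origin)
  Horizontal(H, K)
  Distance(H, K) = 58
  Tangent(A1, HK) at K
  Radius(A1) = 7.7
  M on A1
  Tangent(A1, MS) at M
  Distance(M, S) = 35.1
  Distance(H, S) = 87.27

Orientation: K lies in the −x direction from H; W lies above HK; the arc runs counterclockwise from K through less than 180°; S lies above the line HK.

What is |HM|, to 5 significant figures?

54.578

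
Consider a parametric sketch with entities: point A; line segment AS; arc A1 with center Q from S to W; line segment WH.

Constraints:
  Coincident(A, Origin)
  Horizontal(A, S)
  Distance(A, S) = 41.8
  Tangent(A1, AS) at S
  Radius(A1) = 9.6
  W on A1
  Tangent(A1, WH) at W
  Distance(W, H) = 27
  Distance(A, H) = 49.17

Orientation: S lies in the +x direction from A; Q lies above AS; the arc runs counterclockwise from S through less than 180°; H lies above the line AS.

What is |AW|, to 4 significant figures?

51.73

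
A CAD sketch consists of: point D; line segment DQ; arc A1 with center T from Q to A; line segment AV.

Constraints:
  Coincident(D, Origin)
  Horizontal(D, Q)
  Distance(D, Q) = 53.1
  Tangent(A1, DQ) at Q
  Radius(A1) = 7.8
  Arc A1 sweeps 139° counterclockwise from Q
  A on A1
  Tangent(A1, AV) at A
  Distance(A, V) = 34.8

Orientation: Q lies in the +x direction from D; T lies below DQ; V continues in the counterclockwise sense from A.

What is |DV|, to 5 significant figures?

82.741

D is at the origin; D and Q share the same y with |DQ| = 53.1 and Q on the +x side, so Q = (53.100, 0.0000). A1 meets DQ tangentially, so TQ is at right angles to DQ, so T = Q + (0, -7.8) = (53.100, -7.8000). On A1, Q sits at bearing 90° from T; a 139° counterclockwise sweep puts A at bearing 229°, so A = T + 7.8·(cos 229°, sin 229°) = (47.983, -13.687). A1 meets AV tangentially, so TA is at right angles to AV, so AV runs along (−sin 229°, cos 229°); with |AV| = 34.8, V = (74.247, -36.518). Then |DV| = |V − D| = 82.741.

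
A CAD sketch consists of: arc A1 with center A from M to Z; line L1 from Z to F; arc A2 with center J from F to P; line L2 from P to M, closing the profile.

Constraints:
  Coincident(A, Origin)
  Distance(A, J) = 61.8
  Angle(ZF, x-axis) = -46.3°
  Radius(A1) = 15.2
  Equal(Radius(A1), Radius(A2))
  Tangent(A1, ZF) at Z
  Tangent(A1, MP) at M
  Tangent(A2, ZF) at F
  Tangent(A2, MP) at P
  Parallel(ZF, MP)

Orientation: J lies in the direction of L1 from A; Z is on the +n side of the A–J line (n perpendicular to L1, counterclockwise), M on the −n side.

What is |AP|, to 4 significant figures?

63.64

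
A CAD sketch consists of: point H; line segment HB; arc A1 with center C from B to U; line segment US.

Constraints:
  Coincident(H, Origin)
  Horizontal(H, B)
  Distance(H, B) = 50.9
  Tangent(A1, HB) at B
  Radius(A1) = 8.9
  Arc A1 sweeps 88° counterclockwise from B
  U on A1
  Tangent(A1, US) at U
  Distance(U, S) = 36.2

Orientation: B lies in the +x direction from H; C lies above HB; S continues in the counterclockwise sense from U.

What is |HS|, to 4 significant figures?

75.71

H is at the origin; HB is horizontal with |HB| = 50.9 and B on the +x side, so B = (50.90, 0.000). Since A1 is tangent to HB there, CB ⟂ HB, so C = B + (0, 8.9) = (50.90, 8.900). On A1, B sits at bearing -90° from C; an 88° counterclockwise sweep puts U at bearing -2°, so U = C + 8.9·(cos -2°, sin -2°) = (59.79, 8.589). Tangency of A1 to US means the radius CU is perpendicular to US, so US runs along (−sin -2°, cos -2°); with |US| = 36.2, S = (61.06, 44.77). Then |HS| = |S − H| = 75.71.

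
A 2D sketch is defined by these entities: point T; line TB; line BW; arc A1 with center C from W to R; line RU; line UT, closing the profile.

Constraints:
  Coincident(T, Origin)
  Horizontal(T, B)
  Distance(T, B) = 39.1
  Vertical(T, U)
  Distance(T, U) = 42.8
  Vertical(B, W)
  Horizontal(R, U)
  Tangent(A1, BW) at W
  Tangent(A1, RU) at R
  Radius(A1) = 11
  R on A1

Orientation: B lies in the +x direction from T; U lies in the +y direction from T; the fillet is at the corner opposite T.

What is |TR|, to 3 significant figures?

51.2

T is at the origin; TB is horizontal with |TB| = 39.1 and B on the +x side, so B = (39.1, 0.00). TU is vertical with |TU| = 42.8 and U on the +y side, so U = (0.00, 42.8). The virtual corner opposite T is at (39.1, 42.8). The tangent condition forces CW to be normal to BW and since A1 is tangent to RU there, CR ⟂ RU, with radius 11.0, so the center C sits 11.0 in from both sides at C = (28.1, 31.8). That places the tangent points at W = (39.1, 31.8) on BW and R = (28.1, 42.8) on RU. Then |TR| = |R − T| = 51.2.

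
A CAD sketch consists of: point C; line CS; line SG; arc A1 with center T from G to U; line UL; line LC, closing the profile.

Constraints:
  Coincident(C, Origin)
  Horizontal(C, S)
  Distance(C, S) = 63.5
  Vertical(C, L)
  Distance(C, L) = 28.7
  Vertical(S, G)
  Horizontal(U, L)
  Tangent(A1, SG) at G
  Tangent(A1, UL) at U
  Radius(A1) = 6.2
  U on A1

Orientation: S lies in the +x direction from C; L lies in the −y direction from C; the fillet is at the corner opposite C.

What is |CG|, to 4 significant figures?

67.37

C is at the origin; C and S share the same y with |CS| = 63.5 and S on the +x side, so S = (63.50, 0.000). CL is vertical with |CL| = 28.7 and L on the −y side, so L = (0.000, -28.70). The virtual corner opposite C is at (63.50, -28.70). Tangency of A1 to SG means the radius TG is perpendicular to SG and the tangent condition forces TU to be normal to UL, with radius 6.2, so the center T sits 6.2 in from both sides at T = (57.30, -22.50). That places the tangent points at G = (63.50, -22.50) on SG and U = (57.30, -28.70) on UL. Then |CG| = |G − C| = 67.37.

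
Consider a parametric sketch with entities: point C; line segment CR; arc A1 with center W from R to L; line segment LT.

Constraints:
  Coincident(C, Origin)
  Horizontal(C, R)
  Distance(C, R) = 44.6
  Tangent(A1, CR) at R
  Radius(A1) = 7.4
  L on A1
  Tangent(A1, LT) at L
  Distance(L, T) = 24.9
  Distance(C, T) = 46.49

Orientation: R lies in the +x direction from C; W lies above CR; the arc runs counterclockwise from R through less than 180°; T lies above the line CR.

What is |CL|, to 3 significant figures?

51.7

Checks: ∠(WR, RC) = 90.00° ✓; |WL| = 7.400 ✓; ∠(WL, LT) = 90.00° ✓; |LT| = 24.90 ✓; |CT| = 46.49 ✓.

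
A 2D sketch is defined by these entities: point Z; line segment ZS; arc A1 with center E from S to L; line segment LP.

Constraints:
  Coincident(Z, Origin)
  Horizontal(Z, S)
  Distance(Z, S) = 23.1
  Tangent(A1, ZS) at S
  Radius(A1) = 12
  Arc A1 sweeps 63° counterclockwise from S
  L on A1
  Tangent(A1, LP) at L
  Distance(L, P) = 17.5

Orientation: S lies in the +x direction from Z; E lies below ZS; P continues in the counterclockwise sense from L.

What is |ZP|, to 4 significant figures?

22.59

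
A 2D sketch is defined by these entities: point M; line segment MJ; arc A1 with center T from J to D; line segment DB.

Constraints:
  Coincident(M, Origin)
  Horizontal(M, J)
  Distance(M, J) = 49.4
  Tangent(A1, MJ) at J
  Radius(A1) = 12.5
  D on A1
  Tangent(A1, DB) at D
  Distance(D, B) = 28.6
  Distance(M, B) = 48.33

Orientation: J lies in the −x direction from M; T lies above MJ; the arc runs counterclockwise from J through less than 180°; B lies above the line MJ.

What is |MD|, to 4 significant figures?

38.46

Checks: |MJ| = 49.40 ✓; |TD| = 12.50 ✓; ∠(TD, DB) = 90.00° ✓; |DB| = 28.60 ✓; |MB| = 48.33 ✓.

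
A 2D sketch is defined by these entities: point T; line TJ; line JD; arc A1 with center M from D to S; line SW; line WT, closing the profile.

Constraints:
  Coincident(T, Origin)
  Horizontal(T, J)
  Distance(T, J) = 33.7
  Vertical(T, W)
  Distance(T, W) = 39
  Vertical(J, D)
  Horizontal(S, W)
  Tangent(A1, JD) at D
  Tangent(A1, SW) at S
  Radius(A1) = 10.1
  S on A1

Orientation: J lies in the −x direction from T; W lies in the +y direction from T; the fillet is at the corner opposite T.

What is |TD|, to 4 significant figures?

44.39

T is at the origin; T and J share the same y with |TJ| = 33.7 and J on the −x side, so J = (-33.70, 0.000). T and W share the same x with |TW| = 39.0 and W on the +y side, so W = (0.000, 39.00). The virtual corner opposite T is at (-33.70, 39.00). The tangent condition forces MD to be normal to JD and tangency of A1 to SW means the radius MS is perpendicular to SW, with radius 10.1, so the center M sits 10.1 in from both sides at M = (-23.60, 28.90). That places the tangent points at D = (-33.70, 28.90) on JD and S = (-23.60, 39.00) on SW. Then |TD| = |D − T| = 44.39.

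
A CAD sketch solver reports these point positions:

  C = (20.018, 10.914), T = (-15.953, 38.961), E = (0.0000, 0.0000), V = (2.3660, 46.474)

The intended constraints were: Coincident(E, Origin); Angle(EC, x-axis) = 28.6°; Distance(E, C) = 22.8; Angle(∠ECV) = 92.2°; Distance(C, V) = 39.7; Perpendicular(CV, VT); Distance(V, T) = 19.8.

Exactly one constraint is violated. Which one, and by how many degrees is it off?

Perpendicular(CV, VT) — off by 4.10°.

E = (0.00, 0.00) ✓; EC at 28.60° ✓; |EC| = 22.80 ✓; ∠ECV = 92.20° ✓; |CV| = 39.70 ✓; ∠(CV, VT) = 85.90° ✗; |VT| = 19.80 ✓.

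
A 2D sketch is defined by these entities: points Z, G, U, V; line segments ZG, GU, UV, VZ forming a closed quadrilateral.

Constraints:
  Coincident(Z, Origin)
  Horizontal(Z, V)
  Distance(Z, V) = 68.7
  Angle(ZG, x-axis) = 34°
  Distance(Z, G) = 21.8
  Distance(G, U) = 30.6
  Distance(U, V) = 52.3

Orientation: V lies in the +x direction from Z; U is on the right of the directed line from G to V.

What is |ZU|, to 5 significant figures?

26.955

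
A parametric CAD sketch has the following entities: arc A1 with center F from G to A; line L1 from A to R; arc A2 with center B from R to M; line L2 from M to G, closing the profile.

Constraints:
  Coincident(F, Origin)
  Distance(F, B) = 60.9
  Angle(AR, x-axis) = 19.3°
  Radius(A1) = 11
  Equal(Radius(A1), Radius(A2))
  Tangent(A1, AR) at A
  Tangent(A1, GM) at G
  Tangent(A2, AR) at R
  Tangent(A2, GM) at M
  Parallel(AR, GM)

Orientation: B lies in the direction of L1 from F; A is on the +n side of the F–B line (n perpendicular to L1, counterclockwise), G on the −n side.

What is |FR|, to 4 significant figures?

61.89

Tangency of A1 to both parallel lines with radius 11.0 puts A and G at F ± 11.0·n: A = (-3.636, 10.38), G = (3.636, -10.38). Equal radii place R and M the same way about B: R = B + 11.0·n = (53.84, 30.51), M = B − 11.0·n = (61.11, 9.747). Then |FR| = |R − F| = 61.89.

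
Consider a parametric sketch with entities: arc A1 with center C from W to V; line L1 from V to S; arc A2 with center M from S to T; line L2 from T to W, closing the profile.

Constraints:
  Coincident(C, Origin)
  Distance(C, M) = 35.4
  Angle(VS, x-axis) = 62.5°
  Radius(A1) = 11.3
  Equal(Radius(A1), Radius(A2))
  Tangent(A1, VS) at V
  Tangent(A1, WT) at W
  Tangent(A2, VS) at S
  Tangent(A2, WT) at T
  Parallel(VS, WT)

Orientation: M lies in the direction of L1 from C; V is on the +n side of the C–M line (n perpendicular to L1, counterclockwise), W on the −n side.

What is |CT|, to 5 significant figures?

37.160

The slot axis is L1's direction at 62.5°, so u = (cos 62.5°, sin 62.5°) = (0.46175, 0.88701) and n = (−sin 62.5°, cos 62.5°) = (-0.88701, 0.46175). C is at the origin and M lies 35.4 along u from C, so M = 35.4·u = (16.346, 31.400). Tangency of A1 to both parallel lines with radius 11.3 puts V and W at C ± 11.3·n: V = (-10.023, 5.2178), W = (10.023, -5.2178). Equal radii place S and T the same way about M: S = M + 11.3·n = (6.3227, 36.618), T = M − 11.3·n = (26.369, 26.182). Then |CT| = |T − C| = 37.160.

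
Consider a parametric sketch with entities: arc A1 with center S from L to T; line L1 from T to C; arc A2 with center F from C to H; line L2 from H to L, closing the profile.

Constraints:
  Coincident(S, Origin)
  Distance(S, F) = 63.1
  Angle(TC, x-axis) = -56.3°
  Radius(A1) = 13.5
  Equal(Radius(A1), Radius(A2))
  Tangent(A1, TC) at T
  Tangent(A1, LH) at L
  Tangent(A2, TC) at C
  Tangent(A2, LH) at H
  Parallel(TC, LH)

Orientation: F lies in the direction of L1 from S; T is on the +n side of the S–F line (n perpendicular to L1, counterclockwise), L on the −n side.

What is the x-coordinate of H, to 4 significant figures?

23.78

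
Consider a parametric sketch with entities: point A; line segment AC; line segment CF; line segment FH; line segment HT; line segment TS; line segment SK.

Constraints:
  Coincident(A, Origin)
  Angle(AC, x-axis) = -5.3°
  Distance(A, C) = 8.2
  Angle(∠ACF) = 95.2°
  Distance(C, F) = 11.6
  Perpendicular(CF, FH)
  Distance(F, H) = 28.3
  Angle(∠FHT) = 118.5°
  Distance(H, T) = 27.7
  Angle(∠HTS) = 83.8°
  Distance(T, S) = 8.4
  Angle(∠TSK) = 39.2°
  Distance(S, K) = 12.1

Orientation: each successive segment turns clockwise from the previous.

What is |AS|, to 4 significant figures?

29.75

∠FHT = 118.5° gives HT at 118.4° from the x-axis; with |HT| = 27.7, T = (-33.33, 12.06). ∠HTS = 83.8° gives TS at 22.20° from the x-axis; with |TS| = 8.4, S = (-25.55, 15.23). Then |AS| = |S − A| = 29.75.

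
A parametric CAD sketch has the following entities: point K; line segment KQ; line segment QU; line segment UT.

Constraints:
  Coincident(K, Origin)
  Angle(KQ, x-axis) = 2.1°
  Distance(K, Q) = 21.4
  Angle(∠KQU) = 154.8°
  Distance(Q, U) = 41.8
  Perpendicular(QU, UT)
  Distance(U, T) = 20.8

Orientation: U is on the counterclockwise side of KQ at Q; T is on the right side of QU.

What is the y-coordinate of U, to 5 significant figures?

19.956

K is at the origin; KQ runs at 2.1° with length 21.4, so Q = 21.4·(cos 2.1°, sin 2.1°) = (21.386, 0.78418). ∠KQU = 154.8°, so QU runs at 2.1° + (180° − 154.8°) = 27.300° from the x-axis; with |QU| = 41.8, U = Q + 41.8·(cos 27.300°, sin 27.300°) = (58.530, 19.956). So U.y = 19.956.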